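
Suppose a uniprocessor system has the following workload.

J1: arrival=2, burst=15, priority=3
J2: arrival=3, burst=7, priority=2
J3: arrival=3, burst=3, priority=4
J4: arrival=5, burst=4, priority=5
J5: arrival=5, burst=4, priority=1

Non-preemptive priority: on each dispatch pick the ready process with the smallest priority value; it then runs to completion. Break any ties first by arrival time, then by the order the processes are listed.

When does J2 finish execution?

28

Gantt: | idle 0-2 | J1 2-17 | J5 17-21 | J2 21-28 | J3 28-31 | J4 31-35 |
Completion: J1=17  J2=28  J3=31  J4=35  J5=21
Turnaround (C−A): J1=15  J2=25  J3=28  J4=30  J5=16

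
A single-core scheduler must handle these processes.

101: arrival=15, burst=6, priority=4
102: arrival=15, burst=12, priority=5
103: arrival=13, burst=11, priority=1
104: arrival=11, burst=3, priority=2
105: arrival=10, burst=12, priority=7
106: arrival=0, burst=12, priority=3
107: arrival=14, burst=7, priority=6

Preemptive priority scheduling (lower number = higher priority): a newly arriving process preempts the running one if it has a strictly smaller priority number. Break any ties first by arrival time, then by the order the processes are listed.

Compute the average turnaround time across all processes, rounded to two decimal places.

Gantt: | 106 0-11 | 104 11-13 | 103 13-24 | 104 24-25 | 106 25-26 | 101 26-32 | 102 32-44 | 107 44-51 | 105 51-63 |
Completion: 101=32  102=44  103=24  104=25  105=63  106=26  107=51
Turnaround times: 101=17, 102=29, 103=11, 104=14, 105=53, 106=26, 107=37
Average turnaround = (17+29+11+14+53+26+37) / 7 = 187/7 = 26.71

26.71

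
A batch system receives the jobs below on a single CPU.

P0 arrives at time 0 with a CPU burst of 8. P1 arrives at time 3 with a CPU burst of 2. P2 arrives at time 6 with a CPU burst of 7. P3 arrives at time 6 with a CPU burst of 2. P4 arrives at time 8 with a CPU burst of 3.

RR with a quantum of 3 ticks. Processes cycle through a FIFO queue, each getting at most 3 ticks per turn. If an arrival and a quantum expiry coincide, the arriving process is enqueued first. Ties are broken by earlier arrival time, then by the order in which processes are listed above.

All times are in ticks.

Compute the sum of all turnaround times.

51

Schedule: | P0 0-3 | P1 3-5 | P0 5-8 | P2 8-11 | P3 11-13 | P4 13-16 | P0 16-18 | P2 18-22 |
Completion: P0=18  P1=5  P2=22  P3=13  P4=16
Turnaround (C−A): P0=18  P1=2  P2=16  P3=7  P4=8
Turnaround = completion − arrival: P0=18, P1=2, P2=16, P3=7, P4=8
Total turnaround = 18 + 2 + 16 + 7 + 8 = 51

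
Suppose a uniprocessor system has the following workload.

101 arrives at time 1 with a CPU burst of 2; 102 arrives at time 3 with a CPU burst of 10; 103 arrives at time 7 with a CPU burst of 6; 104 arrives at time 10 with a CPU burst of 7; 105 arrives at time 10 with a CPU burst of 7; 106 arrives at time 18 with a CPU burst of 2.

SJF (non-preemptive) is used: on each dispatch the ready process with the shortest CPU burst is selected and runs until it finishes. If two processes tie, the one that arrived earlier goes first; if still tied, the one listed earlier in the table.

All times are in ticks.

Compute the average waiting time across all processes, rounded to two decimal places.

6.00

Gantt: | idle 0-1 | 101 1-3 | 102 3-13 | 103 13-19 | 106 19-21 | 104 21-28 | 105 28-35 |
Completion: 101=3  102=13  103=19  104=28  105=35  106=21
Waiting times: 101=0, 102=0, 103=6, 104=11, 105=18, 106=1
Average waiting = (0+0+6+11+18+1) / 6 = 36/6 = 6.00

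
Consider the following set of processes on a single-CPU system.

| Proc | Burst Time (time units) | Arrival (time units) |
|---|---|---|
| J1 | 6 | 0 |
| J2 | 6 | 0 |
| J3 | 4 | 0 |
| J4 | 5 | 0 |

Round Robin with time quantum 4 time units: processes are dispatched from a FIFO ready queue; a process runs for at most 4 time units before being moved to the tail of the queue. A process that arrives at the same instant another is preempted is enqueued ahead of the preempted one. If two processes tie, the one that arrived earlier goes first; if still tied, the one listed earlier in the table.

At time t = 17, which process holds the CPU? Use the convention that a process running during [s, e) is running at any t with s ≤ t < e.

Schedule: | J1 0-4 | J2 4-8 | J3 8-12 | J4 12-16 | J1 16-18 | J2 18-20 | J4 20-21 |
Completion: J1=18  J2=20  J3=12  J4=21

J1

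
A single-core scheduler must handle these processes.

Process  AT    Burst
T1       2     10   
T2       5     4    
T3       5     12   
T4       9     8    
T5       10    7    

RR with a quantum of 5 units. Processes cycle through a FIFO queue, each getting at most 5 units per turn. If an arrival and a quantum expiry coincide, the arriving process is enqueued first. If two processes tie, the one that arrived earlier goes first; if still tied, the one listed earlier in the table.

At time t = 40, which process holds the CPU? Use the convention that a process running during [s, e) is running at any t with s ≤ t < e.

T5

Timeline: | idle 0-2 | T1 2-7 | T2 7-11 | T3 11-16 | T1 16-21 | T4 21-26 | T5 26-31 | T3 31-36 | T4 36-39 | T5 39-41 | T3 41-43 |
Completion: T1=21  T2=11  T3=43  T4=39  T5=41
Turnaround (C−A): T1=19  T2=6  T3=38  T4=30  T5=31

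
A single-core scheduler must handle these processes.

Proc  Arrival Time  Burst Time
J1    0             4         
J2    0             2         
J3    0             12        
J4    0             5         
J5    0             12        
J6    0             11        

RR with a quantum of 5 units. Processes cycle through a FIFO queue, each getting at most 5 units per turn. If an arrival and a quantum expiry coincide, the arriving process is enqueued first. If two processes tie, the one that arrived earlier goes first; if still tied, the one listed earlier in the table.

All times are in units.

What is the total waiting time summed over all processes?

114

Gantt: | J1 0-4 | J2 4-6 | J3 6-11 | J4 11-16 | J5 16-21 | J6 21-26 | J3 26-31 | J5 31-36 | J6 36-41 | J3 41-43 | J5 43-45 | J6 45-46 |
Completion: J1=4  J2=6  J3=43  J4=16  J5=45  J6=46
Turnaround (C−A): J1=4  J2=6  J3=43  J4=16  J5=45  J6=46
Waiting = turnaround − burst: J1=0, J2=4, J3=31, J4=11, J5=33, J6=35
Total waiting = 0 + 4 + 31 + 11 + 33 + 35 = 114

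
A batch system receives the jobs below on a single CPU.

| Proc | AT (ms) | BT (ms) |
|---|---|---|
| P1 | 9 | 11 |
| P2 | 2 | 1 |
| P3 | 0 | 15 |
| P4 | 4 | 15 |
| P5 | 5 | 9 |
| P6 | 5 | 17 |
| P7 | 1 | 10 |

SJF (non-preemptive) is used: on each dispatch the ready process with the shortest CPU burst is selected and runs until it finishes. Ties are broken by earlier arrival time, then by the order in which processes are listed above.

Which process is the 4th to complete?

P7

Gantt: | P3 0-15 | P2 15-16 | P5 16-25 | P7 25-35 | P1 35-46 | P4 46-61 | P6 61-78 |
Completion: P1=46  P2=16  P3=15  P4=61  P5=25  P6=78  P7=35
Turnaround (C−A): P1=37  P2=14  P3=15  P4=57  P5=20  P6=73  P7=34
Finish order: P3 → P2 → P5 → P7 → P1 → P4 → P6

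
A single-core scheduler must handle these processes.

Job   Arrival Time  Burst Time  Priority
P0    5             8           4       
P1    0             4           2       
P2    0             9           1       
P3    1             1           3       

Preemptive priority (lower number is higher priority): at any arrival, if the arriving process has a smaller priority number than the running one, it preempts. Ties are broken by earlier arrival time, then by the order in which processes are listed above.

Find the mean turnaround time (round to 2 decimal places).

13.00

Schedule: | P2 0-9 | P1 9-13 | P3 13-14 | P0 14-22 |
Completion: P0=22  P1=13  P2=9  P3=14
Turnaround (C−A): P0=17  P1=13  P2=9  P3=13
Turnaround times: P0=17, P1=13, P2=9, P3=13
Average turnaround = (17+13+9+13) / 4 = 52/4 = 13.00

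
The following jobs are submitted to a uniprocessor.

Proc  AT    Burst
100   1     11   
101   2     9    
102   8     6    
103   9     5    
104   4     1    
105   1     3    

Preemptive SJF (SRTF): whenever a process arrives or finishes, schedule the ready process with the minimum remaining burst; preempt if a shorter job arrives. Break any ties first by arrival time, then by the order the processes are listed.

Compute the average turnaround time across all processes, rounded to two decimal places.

13.00

Timeline: | idle 0-1 | 105 1-4 | 104 4-5 | 101 5-14 | 103 14-19 | 102 19-25 | 100 25-36 |
Completion: 100=36  101=14  102=25  103=19  104=5  105=4
Turnaround times: 100=35, 101=12, 102=17, 103=10, 104=1, 105=3
Average turnaround = (35+12+17+10+1+3) / 6 = 78/6 = 13.00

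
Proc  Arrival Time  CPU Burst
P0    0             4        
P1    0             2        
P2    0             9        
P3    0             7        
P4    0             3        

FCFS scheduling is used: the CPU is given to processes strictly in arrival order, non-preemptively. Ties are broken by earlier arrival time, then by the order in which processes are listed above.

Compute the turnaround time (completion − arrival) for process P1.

6

Schedule: | P0 0-4 | P1 4-6 | P2 6-15 | P3 15-22 | P4 22-25 |
Completion: P0=4  P1=6  P2=15  P3=22  P4=25
Turnaround(P1) = completion − arrival = 6 − 0 = 6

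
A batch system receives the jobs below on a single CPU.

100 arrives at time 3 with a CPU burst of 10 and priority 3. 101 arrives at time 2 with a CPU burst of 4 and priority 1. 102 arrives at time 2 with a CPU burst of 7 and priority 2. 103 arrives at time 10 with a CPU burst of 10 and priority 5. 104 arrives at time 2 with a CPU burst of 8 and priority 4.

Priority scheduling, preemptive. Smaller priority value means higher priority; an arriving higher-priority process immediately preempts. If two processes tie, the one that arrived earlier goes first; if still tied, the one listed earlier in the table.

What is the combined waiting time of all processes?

Gantt: | idle 0-2 | 101 2-6 | 102 6-13 | 100 13-23 | 104 23-31 | 103 31-41 |
Completion: 100=23  101=6  102=13  103=41  104=31
Turnaround (C−A): 100=20  101=4  102=11  103=31  104=29
Waiting = turnaround − burst: 100=10, 101=0, 102=4, 103=21, 104=21
Total waiting = 10 + 0 + 4 + 21 + 21 = 56

56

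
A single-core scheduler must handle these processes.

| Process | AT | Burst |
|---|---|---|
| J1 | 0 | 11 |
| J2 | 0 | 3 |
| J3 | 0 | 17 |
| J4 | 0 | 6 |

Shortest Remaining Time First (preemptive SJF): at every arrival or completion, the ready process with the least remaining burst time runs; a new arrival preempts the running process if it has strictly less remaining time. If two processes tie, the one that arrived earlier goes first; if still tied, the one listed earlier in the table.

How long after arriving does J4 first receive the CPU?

3

Schedule: | J2 0-3 | J4 3-9 | J1 9-20 | J3 20-37 |
Completion: J1=20  J2=3  J3=37  J4=9
Response(J4) = first start − arrival = 3 − 0 = 3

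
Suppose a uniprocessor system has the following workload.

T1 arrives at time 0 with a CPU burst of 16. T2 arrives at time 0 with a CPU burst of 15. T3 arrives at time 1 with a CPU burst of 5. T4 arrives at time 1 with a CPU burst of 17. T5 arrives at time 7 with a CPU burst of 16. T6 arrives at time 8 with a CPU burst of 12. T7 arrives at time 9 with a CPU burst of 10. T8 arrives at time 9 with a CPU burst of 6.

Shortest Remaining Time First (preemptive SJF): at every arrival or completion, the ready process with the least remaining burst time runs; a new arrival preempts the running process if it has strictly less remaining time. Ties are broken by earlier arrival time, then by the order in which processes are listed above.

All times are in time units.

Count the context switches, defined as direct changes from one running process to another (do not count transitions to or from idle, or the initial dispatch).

9

Timeline: | T2 0-1 | T3 1-6 | T2 6-9 | T8 9-15 | T7 15-25 | T2 25-36 | T6 36-48 | T1 48-64 | T5 64-80 | T4 80-97 |
Completion: T1=64  T2=36  T3=6  T4=97  T5=80  T6=48  T7=25  T8=15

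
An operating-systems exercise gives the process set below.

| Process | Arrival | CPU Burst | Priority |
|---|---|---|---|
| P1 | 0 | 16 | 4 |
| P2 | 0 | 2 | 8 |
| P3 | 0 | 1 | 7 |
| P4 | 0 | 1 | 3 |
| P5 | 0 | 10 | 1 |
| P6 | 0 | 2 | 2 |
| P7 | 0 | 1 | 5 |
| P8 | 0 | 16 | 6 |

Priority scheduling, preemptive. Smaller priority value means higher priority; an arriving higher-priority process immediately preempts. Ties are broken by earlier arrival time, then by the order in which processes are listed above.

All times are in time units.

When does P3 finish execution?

Timeline: | P5 0-10 | P6 10-12 | P4 12-13 | P1 13-29 | P7 29-30 | P8 30-46 | P3 46-47 | P2 47-49 |
Completion: P1=29  P2=49  P3=47  P4=13  P5=10  P6=12  P7=30  P8=46
Turnaround (C−A): P1=29  P2=49  P3=47  P4=13  P5=10  P6=12  P7=30  P8=46

47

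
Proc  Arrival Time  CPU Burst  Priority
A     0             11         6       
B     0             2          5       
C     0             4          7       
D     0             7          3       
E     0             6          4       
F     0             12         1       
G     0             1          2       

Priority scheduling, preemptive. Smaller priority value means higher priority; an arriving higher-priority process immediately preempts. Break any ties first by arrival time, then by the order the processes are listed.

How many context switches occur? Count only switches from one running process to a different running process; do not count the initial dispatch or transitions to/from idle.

Schedule: | F 0-12 | G 12-13 | D 13-20 | E 20-26 | B 26-28 | A 28-39 | C 39-43 |
Completion: A=39  B=28  C=43  D=20  E=26  F=12  G=13
Turnaround (C−A): A=39  B=28  C=43  D=20  E=26  F=12  G=13

6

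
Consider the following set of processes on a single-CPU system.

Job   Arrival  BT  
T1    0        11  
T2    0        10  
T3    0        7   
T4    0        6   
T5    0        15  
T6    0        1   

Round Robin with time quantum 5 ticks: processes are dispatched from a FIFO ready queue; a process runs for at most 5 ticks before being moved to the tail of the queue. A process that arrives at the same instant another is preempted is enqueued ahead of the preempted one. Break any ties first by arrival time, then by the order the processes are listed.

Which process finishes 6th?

Schedule: | T1 0-5 | T2 5-10 | T3 10-15 | T4 15-20 | T5 20-25 | T6 25-26 | T1 26-31 | T2 31-36 | T3 36-38 | T4 38-39 | T5 39-44 | T1 44-45 | T5 45-50 |
Completion: T1=45  T2=36  T3=38  T4=39  T5=50  T6=26
Turnaround (C−A): T1=45  T2=36  T3=38  T4=39  T5=50  T6=26
Finish order: T6 → T2 → T3 → T4 → T1 → T5

T5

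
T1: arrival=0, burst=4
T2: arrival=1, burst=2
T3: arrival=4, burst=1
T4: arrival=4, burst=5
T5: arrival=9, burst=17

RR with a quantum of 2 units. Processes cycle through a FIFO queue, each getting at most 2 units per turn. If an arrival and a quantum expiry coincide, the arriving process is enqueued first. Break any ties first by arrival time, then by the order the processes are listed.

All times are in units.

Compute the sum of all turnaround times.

44

Gantt: | T1 0-2 | T2 2-4 | T1 4-6 | T3 6-7 | T4 7-9 | T5 9-11 | T4 11-13 | T5 13-15 | T4 15-16 | T5 16-29 |
Completion: T1=6  T2=4  T3=7  T4=16  T5=29
Turnaround (C−A): T1=6  T2=3  T3=3  T4=12  T5=20
Turnaround = completion − arrival: T1=6, T2=3, T3=3, T4=12, T5=20
Total turnaround = 6 + 3 + 3 + 12 + 20 = 44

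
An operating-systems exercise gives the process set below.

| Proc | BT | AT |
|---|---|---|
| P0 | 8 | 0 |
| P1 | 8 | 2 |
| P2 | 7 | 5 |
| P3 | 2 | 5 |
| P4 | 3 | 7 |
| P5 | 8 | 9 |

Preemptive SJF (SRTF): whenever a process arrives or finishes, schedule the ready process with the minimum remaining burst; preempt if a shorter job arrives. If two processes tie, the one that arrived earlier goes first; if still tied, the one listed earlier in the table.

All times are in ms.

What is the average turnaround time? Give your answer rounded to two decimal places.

Schedule: | P0 0-5 | P3 5-7 | P0 7-10 | P4 10-13 | P2 13-20 | P1 20-28 | P5 28-36 |
Completion: P0=10  P1=28  P2=20  P3=7  P4=13  P5=36
Turnaround times: P0=10, P1=26, P2=15, P3=2, P4=6, P5=27
Average turnaround = (10+26+15+2+6+27) / 6 = 86/6 = 14.33

14.33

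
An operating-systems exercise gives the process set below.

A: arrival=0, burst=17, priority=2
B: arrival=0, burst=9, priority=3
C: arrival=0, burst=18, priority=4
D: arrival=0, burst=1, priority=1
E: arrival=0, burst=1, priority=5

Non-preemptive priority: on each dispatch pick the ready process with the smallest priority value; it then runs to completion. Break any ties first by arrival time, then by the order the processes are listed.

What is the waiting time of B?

Gantt: | D 0-1 | A 1-18 | B 18-27 | C 27-45 | E 45-46 |
Completion: A=18  B=27  C=45  D=1  E=46
Waiting(B) = turnaround − burst = 27 − 9 = 18

18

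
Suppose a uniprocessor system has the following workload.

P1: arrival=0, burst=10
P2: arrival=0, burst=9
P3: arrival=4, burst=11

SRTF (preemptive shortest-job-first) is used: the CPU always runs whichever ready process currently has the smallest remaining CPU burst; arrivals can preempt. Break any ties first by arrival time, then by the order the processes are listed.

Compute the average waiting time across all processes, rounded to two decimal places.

8.00

Schedule: | P2 0-9 | P1 9-19 | P3 19-30 |
Completion: P1=19  P2=9  P3=30
Waiting times: P1=9, P2=0, P3=15
Average waiting = (9+0+15) / 3 = 24/3 = 8.00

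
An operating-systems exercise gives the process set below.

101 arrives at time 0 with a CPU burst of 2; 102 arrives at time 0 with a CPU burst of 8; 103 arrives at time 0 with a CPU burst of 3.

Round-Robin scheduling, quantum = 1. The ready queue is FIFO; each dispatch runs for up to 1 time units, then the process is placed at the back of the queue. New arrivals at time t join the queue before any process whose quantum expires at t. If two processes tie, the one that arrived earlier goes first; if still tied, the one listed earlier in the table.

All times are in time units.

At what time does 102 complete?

Timeline: | 101 0-1 | 102 1-2 | 103 2-3 | 101 3-4 | 102 4-5 | 103 5-6 | 102 6-7 | 103 7-8 | 102 8-13 |
Completion: 101=4  102=13  103=8
Turnaround (C−A): 101=4  102=13  103=8

13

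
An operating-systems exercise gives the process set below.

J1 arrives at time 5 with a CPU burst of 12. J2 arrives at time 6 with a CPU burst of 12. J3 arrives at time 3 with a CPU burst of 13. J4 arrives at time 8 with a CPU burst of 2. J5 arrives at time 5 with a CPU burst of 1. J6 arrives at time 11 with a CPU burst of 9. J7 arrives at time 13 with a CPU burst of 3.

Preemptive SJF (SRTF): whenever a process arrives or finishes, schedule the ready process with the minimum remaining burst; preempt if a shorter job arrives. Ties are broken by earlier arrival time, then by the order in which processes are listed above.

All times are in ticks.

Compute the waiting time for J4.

Schedule: | idle 0-3 | J3 3-5 | J5 5-6 | J3 6-8 | J4 8-10 | J3 10-13 | J7 13-16 | J3 16-22 | J6 22-31 | J1 31-43 | J2 43-55 |
Completion: J1=43  J2=55  J3=22  J4=10  J5=6  J6=31  J7=16
Turnaround (C−A): J1=38  J2=49  J3=19  J4=2  J5=1  J6=20  J7=3
Waiting(J4) = turnaround − burst = 2 − 2 = 0

0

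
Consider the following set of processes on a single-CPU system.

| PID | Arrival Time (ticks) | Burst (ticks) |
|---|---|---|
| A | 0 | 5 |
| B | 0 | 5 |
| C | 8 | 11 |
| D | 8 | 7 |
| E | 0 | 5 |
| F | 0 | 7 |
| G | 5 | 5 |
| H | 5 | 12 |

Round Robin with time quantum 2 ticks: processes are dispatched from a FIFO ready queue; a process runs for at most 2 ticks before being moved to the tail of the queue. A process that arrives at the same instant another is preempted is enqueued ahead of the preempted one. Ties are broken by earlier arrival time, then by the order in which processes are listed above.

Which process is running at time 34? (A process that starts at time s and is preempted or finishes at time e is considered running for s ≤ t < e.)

Timeline: | A 0-2 | B 2-4 | E 4-6 | F 6-8 | A 8-10 | B 10-12 | G 12-14 | H 14-16 | E 16-18 | C 18-20 | D 20-22 | F 22-24 | A 24-25 | B 25-26 | G 26-28 | H 28-30 | E 30-31 | C 31-33 | D 33-35 | F 35-37 | G 37-38 | H 38-40 | C 40-42 | D 42-44 | F 44-45 | H 45-47 | C 47-49 | D 49-50 | H 50-52 | C 52-54 | H 54-56 | C 56-57 |
Completion: A=25  B=26  C=57  D=50  E=31  F=45  G=38  H=56

D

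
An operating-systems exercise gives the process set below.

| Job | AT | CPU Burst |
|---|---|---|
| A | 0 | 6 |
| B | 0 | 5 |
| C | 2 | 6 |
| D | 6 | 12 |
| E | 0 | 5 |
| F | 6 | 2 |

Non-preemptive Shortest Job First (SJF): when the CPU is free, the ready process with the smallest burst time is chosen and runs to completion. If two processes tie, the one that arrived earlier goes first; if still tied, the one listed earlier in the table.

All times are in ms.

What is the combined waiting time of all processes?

Gantt: | B 0-5 | E 5-10 | F 10-12 | A 12-18 | C 18-24 | D 24-36 |
Completion: A=18  B=5  C=24  D=36  E=10  F=12
Turnaround (C−A): A=18  B=5  C=22  D=30  E=10  F=6
Waiting = turnaround − burst: A=12, B=0, C=16, D=18, E=5, F=4
Total waiting = 12 + 0 + 16 + 18 + 5 + 4 = 55

55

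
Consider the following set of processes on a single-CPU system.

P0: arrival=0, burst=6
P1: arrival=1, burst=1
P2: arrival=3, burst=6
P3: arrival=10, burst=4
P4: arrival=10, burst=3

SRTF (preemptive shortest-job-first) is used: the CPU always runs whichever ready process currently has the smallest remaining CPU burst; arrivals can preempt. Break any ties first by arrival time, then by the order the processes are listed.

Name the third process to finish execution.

Timeline: | P0 0-1 | P1 1-2 | P0 2-7 | P2 7-13 | P4 13-16 | P3 16-20 |
Completion: P0=7  P1=2  P2=13  P3=20  P4=16
Finish order: P1 → P0 → P2 → P4 → P3

P2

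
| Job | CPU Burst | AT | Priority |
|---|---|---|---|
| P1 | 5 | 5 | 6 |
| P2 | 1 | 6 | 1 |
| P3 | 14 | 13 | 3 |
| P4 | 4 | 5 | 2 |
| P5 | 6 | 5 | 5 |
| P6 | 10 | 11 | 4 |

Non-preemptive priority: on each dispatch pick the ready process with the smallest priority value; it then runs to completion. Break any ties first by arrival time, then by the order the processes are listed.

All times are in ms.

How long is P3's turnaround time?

17

Gantt: | idle 0-5 | P4 5-9 | P2 9-10 | P5 10-16 | P3 16-30 | P6 30-40 | P1 40-45 |
Completion: P1=45  P2=10  P3=30  P4=9  P5=16  P6=40
Turnaround (C−A): P1=40  P2=4  P3=17  P4=4  P5=11  P6=29
Turnaround(P3) = completion − arrival = 30 − 13 = 17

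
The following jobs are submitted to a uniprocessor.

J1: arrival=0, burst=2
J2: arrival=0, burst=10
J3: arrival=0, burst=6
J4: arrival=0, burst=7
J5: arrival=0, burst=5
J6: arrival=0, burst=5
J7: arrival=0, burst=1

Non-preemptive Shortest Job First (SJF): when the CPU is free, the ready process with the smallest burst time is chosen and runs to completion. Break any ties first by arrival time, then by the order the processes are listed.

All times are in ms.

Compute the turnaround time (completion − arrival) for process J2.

Schedule: | J7 0-1 | J1 1-3 | J5 3-8 | J6 8-13 | J3 13-19 | J4 19-26 | J2 26-36 |
Completion: J1=3  J2=36  J3=19  J4=26  J5=8  J6=13  J7=1
Turnaround (C−A): J1=3  J2=36  J3=19  J4=26  J5=8  J6=13  J7=1
Turnaround(J2) = completion − arrival = 36 − 0 = 36

36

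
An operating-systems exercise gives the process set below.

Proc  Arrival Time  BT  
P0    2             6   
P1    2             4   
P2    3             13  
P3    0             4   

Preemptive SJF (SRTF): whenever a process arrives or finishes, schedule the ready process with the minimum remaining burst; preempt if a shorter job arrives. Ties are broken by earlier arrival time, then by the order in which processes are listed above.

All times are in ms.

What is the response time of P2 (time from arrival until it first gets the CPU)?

11

Schedule: | P3 0-4 | P1 4-8 | P0 8-14 | P2 14-27 |
Completion: P0=14  P1=8  P2=27  P3=4
Turnaround (C−A): P0=12  P1=6  P2=24  P3=4
Response(P2) = first start − arrival = 14 − 3 = 11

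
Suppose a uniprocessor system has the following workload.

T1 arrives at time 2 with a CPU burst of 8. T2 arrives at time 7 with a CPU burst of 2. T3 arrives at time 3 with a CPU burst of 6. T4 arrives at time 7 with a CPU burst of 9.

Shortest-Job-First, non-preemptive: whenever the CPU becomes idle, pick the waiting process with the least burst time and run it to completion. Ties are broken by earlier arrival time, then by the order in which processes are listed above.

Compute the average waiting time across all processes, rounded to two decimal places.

Schedule: | idle 0-2 | T1 2-10 | T2 10-12 | T3 12-18 | T4 18-27 |
Completion: T1=10  T2=12  T3=18  T4=27
Turnaround (C−A): T1=8  T2=5  T3=15  T4=20
Waiting times: T1=0, T2=3, T3=9, T4=11
Average waiting = (0+3+9+11) / 4 = 23/4 = 5.75

5.75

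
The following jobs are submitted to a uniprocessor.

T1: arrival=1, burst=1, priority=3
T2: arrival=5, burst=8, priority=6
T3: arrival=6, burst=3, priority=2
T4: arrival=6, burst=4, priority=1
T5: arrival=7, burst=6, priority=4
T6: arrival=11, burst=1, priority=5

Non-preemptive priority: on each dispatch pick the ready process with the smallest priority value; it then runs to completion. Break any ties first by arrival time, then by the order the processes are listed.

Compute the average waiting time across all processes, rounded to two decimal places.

Schedule: | idle 0-1 | T1 1-2 | idle 2-5 | T2 5-13 | T4 13-17 | T3 17-20 | T5 20-26 | T6 26-27 |
Completion: T1=2  T2=13  T3=20  T4=17  T5=26  T6=27
Waiting times: T1=0, T2=0, T3=11, T4=7, T5=13, T6=15
Average waiting = (0+0+11+7+13+15) / 6 = 46/6 = 7.67

7.67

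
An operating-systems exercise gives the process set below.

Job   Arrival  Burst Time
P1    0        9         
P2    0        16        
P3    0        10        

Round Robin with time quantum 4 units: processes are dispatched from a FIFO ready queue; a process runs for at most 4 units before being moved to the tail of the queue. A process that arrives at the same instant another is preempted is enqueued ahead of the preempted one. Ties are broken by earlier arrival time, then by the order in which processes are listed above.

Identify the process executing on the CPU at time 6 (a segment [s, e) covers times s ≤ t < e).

Timeline: | P1 0-4 | P2 4-8 | P3 8-12 | P1 12-16 | P2 16-20 | P3 20-24 | P1 24-25 | P2 25-29 | P3 29-31 | P2 31-35 |
Completion: P1=25  P2=35  P3=31

P2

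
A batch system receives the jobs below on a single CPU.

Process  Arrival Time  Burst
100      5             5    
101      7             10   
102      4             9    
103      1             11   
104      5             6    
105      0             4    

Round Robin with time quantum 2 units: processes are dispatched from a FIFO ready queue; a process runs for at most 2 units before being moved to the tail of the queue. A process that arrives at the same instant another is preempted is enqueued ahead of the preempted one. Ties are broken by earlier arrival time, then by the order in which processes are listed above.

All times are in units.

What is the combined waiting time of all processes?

Schedule: | 105 0-2 | 103 2-4 | 105 4-6 | 102 6-8 | 103 8-10 | 100 10-12 | 104 12-14 | 101 14-16 | 102 16-18 | 103 18-20 | 100 20-22 | 104 22-24 | 101 24-26 | 102 26-28 | 103 28-30 | 100 30-31 | 104 31-33 | 101 33-35 | 102 35-37 | 103 37-39 | 101 39-41 | 102 41-42 | 103 42-43 | 101 43-45 |
Completion: 100=31  101=45  102=42  103=43  104=33  105=6
Waiting = turnaround − burst: 100=21, 101=28, 102=29, 103=31, 104=22, 105=2
Total waiting = 21 + 28 + 29 + 31 + 22 + 2 = 133

133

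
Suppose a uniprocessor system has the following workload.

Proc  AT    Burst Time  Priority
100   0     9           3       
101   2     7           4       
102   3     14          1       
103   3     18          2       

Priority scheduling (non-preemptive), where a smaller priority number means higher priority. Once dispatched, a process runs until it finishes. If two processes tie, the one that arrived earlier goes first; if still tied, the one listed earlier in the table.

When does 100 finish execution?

Gantt: | 100 0-9 | 102 9-23 | 103 23-41 | 101 41-48 |
Completion: 100=9  101=48  102=23  103=41

9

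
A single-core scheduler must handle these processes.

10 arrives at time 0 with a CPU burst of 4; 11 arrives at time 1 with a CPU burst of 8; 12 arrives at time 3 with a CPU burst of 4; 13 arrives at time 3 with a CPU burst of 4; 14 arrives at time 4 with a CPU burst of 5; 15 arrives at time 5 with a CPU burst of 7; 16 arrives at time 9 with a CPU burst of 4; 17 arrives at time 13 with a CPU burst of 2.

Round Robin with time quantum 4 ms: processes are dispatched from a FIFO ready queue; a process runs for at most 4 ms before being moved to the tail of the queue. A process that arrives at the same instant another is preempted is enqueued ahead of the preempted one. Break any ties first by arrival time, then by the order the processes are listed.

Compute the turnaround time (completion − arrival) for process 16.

23

Timeline: | 10 0-4 | 11 4-8 | 12 8-12 | 13 12-16 | 14 16-20 | 15 20-24 | 11 24-28 | 16 28-32 | 17 32-34 | 14 34-35 | 15 35-38 |
Completion: 10=4  11=28  12=12  13=16  14=35  15=38  16=32  17=34
Turnaround(16) = completion − arrival = 32 − 9 = 23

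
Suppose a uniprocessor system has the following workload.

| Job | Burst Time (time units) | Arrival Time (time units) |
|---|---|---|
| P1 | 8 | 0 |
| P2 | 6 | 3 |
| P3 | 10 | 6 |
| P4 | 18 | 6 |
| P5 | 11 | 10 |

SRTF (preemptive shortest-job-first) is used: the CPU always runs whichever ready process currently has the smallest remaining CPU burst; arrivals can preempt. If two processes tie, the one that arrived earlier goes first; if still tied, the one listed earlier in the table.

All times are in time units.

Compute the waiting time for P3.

Schedule: | P1 0-8 | P2 8-14 | P3 14-24 | P5 24-35 | P4 35-53 |
Completion: P1=8  P2=14  P3=24  P4=53  P5=35
Waiting(P3) = turnaround − burst = 18 − 10 = 8

8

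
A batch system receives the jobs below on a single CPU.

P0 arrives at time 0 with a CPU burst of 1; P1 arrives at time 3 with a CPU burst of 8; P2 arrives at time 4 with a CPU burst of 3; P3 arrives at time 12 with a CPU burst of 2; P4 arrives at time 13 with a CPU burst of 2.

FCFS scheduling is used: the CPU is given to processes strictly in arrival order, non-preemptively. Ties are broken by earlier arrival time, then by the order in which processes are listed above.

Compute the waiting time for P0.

0

Timeline: | P0 0-1 | idle 1-3 | P1 3-11 | P2 11-14 | P3 14-16 | P4 16-18 |
Completion: P0=1  P1=11  P2=14  P3=16  P4=18
Turnaround (C−A): P0=1  P1=8  P2=10  P3=4  P4=5
Waiting(P0) = turnaround − burst = 1 − 1 = 0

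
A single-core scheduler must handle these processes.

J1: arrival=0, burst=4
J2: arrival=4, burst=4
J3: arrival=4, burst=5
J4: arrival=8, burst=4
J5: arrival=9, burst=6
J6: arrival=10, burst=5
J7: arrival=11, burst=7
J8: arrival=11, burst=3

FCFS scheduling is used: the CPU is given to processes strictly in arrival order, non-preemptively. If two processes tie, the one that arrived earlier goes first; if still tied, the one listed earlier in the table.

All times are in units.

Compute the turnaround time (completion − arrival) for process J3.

9

Timeline: | J1 0-4 | J2 4-8 | J3 8-13 | J4 13-17 | J5 17-23 | J6 23-28 | J7 28-35 | J8 35-38 |
Completion: J1=4  J2=8  J3=13  J4=17  J5=23  J6=28  J7=35  J8=38
Turnaround (C−A): J1=4  J2=4  J3=9  J4=9  J5=14  J6=18  J7=24  J8=27
Turnaround(J3) = completion − arrival = 13 − 4 = 9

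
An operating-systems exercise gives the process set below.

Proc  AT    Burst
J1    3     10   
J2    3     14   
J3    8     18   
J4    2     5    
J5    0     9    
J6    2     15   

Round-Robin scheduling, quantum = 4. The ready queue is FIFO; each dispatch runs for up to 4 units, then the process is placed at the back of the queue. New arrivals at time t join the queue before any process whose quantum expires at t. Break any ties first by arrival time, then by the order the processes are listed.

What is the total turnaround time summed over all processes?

304

Gantt: | J5 0-4 | J4 4-8 | J6 8-12 | J1 12-16 | J2 16-20 | J5 20-24 | J3 24-28 | J4 28-29 | J6 29-33 | J1 33-37 | J2 37-41 | J5 41-42 | J3 42-46 | J6 46-50 | J1 50-52 | J2 52-56 | J3 56-60 | J6 60-63 | J2 63-65 | J3 65-71 |
Completion: J1=52  J2=65  J3=71  J4=29  J5=42  J6=63
Turnaround = completion − arrival: J1=49, J2=62, J3=63, J4=27, J5=42, J6=61
Total turnaround = 49 + 62 + 63 + 27 + 42 + 61 = 304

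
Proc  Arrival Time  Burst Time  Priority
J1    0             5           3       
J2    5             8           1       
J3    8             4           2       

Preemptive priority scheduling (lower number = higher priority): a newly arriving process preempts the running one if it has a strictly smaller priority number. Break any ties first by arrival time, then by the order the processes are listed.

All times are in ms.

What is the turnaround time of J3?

9

Gantt: | J1 0-5 | J2 5-13 | J3 13-17 |
Completion: J1=5  J2=13  J3=17
Turnaround(J3) = completion − arrival = 17 − 8 = 9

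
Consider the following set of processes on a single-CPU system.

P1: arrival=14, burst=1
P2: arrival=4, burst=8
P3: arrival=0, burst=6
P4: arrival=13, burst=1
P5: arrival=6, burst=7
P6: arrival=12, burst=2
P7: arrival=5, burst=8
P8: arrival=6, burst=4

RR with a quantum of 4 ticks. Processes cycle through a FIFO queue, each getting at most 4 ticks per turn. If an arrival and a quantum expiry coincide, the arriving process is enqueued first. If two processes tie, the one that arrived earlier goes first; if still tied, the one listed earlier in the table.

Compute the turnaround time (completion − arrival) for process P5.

Gantt: | P3 0-4 | P2 4-8 | P3 8-10 | P7 10-14 | P5 14-18 | P8 18-22 | P2 22-26 | P6 26-28 | P4 28-29 | P1 29-30 | P7 30-34 | P5 34-37 |
Completion: P1=30  P2=26  P3=10  P4=29  P5=37  P6=28  P7=34  P8=22
Turnaround (C−A): P1=16  P2=22  P3=10  P4=16  P5=31  P6=16  P7=29  P8=16
Turnaround(P5) = completion − arrival = 37 − 6 = 31

31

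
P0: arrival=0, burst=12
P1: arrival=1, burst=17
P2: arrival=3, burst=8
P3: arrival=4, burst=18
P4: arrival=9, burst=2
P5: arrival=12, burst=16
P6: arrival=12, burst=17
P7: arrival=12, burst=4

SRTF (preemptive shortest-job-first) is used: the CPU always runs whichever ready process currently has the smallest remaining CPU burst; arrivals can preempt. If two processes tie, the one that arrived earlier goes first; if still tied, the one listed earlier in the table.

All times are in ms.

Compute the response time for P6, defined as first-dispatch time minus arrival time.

Gantt: | P0 0-3 | P2 3-11 | P4 11-13 | P7 13-17 | P0 17-26 | P5 26-42 | P1 42-59 | P6 59-76 | P3 76-94 |
Completion: P0=26  P1=59  P2=11  P3=94  P4=13  P5=42  P6=76  P7=17
Response(P6) = first start − arrival = 59 − 12 = 47

47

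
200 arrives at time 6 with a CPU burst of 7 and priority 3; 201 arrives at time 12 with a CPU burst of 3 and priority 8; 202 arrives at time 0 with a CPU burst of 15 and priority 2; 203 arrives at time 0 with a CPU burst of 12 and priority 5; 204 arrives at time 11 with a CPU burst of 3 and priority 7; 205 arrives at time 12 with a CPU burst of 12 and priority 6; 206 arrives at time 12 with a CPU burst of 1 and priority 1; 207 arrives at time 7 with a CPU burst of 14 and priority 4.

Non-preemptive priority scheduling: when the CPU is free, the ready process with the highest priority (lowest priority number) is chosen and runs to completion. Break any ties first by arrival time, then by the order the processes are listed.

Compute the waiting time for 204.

50

Gantt: | 202 0-15 | 206 15-16 | 200 16-23 | 207 23-37 | 203 37-49 | 205 49-61 | 204 61-64 | 201 64-67 |
Completion: 200=23  201=67  202=15  203=49  204=64  205=61  206=16  207=37
Waiting(204) = turnaround − burst = 53 − 3 = 50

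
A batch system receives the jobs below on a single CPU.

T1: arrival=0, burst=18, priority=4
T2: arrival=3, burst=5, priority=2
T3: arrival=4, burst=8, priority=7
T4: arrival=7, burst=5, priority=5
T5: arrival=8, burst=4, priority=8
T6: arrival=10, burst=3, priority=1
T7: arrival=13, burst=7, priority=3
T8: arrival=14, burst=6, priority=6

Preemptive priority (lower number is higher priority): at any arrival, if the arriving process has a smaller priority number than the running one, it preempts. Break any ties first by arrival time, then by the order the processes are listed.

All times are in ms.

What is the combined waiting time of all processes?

Timeline: | T1 0-3 | T2 3-8 | T1 8-10 | T6 10-13 | T7 13-20 | T1 20-33 | T4 33-38 | T8 38-44 | T3 44-52 | T5 52-56 |
Completion: T1=33  T2=8  T3=52  T4=38  T5=56  T6=13  T7=20  T8=44
Turnaround (C−A): T1=33  T2=5  T3=48  T4=31  T5=48  T6=3  T7=7  T8=30
Waiting = turnaround − burst: T1=15, T2=0, T3=40, T4=26, T5=44, T6=0, T7=0, T8=24
Total waiting = 15 + 0 + 40 + 26 + 44 + 0 + 0 + 24 = 149

149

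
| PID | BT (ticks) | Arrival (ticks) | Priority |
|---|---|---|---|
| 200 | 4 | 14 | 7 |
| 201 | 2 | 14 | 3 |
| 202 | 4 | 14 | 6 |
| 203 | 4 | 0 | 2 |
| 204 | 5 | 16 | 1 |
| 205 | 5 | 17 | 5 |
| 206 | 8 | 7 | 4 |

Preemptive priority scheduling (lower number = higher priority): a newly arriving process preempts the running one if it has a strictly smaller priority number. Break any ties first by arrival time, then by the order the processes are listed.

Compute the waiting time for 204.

Schedule: | 203 0-4 | idle 4-7 | 206 7-14 | 201 14-16 | 204 16-21 | 206 21-22 | 205 22-27 | 202 27-31 | 200 31-35 |
Completion: 200=35  201=16  202=31  203=4  204=21  205=27  206=22
Turnaround (C−A): 200=21  201=2  202=17  203=4  204=5  205=10  206=15
Waiting(204) = turnaround − burst = 5 − 5 = 0

0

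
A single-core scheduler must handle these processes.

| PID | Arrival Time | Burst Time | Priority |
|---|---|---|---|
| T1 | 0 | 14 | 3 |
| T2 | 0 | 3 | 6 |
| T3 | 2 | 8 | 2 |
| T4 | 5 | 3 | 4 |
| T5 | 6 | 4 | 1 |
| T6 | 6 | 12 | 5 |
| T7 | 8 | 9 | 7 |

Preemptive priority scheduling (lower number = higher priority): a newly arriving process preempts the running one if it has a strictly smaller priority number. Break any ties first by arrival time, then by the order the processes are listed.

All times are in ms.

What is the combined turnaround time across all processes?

190

Gantt: | T1 0-2 | T3 2-6 | T5 6-10 | T3 10-14 | T1 14-26 | T4 26-29 | T6 29-41 | T2 41-44 | T7 44-53 |
Completion: T1=26  T2=44  T3=14  T4=29  T5=10  T6=41  T7=53
Turnaround (C−A): T1=26  T2=44  T3=12  T4=24  T5=4  T6=35  T7=45
Turnaround = completion − arrival: T1=26, T2=44, T3=12, T4=24, T5=4, T6=35, T7=45
Total turnaround = 26 + 44 + 12 + 24 + 4 + 35 + 45 = 190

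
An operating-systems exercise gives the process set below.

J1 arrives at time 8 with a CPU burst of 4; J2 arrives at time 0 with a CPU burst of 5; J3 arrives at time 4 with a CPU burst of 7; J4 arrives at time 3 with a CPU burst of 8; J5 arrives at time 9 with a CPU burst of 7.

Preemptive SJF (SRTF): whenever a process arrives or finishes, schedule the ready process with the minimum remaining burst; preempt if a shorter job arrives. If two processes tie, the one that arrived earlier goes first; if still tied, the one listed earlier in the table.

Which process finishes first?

J2

Gantt: | J2 0-5 | J3 5-12 | J1 12-16 | J5 16-23 | J4 23-31 |
Completion: J1=16  J2=5  J3=12  J4=31  J5=23
Turnaround (C−A): J1=8  J2=5  J3=8  J4=28  J5=14
Finish order: J2 → J3 → J1 → J5 → J4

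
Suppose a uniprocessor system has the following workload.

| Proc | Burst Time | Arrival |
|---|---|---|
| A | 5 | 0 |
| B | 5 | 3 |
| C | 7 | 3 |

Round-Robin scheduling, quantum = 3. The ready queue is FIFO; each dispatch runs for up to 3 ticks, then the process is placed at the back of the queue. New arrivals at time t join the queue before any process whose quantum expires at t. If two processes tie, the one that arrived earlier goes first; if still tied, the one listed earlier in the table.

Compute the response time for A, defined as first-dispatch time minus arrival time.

Schedule: | A 0-3 | B 3-6 | C 6-9 | A 9-11 | B 11-13 | C 13-17 |
Completion: A=11  B=13  C=17
Turnaround (C−A): A=11  B=10  C=14
Response(A) = first start − arrival = 0 − 0 = 0

0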